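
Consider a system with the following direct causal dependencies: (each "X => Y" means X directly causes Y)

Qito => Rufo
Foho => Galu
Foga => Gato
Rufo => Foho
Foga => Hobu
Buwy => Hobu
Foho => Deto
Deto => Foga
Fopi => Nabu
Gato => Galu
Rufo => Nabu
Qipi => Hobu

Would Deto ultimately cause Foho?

Deto leads to Foga, Gato, Hobu, Galu; Foho is not among them.

No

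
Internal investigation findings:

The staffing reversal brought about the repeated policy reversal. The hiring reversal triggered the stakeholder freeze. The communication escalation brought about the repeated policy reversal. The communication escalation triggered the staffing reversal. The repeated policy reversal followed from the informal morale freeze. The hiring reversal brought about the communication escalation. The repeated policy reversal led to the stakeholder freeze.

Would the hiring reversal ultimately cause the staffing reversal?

Yes

There is a causal chain: the hiring reversal → the communication escalation → the staffing reversal.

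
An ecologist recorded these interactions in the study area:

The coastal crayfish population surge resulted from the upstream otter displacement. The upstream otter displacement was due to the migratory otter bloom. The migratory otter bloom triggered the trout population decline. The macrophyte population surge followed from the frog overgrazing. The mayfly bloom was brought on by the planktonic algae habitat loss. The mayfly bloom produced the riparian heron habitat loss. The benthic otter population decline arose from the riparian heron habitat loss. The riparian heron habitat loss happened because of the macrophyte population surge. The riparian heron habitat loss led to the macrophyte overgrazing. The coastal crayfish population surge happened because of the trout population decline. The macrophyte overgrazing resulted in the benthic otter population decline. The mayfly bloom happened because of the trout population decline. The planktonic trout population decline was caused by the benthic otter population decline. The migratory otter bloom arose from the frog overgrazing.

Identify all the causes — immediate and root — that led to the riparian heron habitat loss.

the frog overgrazing, the macrophyte population surge, the mayfly bloom, the migratory otter bloom, the planktonic algae habitat loss, the trout population decline

Immediate causes of the riparian heron habitat loss: the macrophyte population surge, the mayfly bloom.
Further upstream: the frog overgrazing, the migratory otter bloom, the trout population decline, the planktonic algae habitat loss.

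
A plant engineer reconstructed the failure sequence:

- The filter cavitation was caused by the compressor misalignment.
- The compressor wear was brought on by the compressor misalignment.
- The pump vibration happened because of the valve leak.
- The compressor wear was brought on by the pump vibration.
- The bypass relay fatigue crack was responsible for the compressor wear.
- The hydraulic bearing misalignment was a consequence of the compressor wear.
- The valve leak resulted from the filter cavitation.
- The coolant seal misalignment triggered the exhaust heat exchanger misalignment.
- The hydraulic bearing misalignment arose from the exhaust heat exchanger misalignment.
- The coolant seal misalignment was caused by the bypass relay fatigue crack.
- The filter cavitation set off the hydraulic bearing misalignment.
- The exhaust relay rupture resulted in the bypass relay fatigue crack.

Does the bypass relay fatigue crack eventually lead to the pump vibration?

The bypass relay fatigue crack leads to the coolant seal misalignment, the exhaust heat exchanger misalignment, the compressor wear, the hydraulic bearing misalignment; the pump vibration is not among them.

No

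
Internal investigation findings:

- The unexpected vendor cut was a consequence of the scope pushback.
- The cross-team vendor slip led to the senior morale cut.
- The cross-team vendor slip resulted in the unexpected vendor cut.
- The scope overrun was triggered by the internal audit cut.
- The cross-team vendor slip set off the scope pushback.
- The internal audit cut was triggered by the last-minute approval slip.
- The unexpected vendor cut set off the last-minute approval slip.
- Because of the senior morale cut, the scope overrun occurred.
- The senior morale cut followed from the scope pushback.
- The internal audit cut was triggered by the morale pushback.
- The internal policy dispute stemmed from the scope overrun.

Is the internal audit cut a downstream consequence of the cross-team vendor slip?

There is a causal chain: the cross-team vendor slip → the unexpected vendor cut → the last-minute approval slip → the internal audit cut.

Yes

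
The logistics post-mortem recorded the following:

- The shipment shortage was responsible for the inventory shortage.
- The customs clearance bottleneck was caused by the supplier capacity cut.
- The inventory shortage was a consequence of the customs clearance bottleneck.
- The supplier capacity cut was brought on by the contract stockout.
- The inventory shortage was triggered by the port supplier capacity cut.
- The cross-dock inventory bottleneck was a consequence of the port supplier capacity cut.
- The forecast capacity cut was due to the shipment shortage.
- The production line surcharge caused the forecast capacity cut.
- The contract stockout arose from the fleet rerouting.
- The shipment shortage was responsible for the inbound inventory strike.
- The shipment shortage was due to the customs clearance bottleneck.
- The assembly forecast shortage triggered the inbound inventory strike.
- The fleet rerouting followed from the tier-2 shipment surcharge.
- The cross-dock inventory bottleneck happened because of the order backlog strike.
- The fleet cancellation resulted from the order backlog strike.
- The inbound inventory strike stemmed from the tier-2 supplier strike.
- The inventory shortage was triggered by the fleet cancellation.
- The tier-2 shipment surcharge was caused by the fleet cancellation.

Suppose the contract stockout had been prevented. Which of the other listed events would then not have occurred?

the customs clearance bottleneck, the shipment shortage, the supplier capacity cut

Downstream of the contract stockout: the supplier capacity cut, the customs clearance bottleneck, the shipment shortage, the inventory shortage, the forecast capacity cut, the inbound inventory strike.
Of those, still caused via another path: the inventory shortage, the forecast capacity cut, the inbound inventory strike.
The remainder have no surviving cause.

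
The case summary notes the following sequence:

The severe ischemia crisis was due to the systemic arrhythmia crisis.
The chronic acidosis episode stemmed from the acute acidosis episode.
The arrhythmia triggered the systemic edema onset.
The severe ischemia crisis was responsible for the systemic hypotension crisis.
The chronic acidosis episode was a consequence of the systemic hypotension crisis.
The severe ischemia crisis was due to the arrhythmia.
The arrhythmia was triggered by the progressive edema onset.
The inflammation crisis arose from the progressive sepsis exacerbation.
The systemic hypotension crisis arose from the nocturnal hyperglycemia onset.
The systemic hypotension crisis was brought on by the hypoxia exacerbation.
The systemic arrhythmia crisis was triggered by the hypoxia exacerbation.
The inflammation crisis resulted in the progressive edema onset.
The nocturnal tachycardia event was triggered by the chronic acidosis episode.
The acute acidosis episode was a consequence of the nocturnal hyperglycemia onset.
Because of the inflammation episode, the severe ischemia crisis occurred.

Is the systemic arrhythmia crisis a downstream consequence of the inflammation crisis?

The inflammation crisis leads to the progressive edema onset, the arrhythmia, the systemic edema onset, the severe ischemia crisis, the systemic hypotension crisis, the chronic acidosis episode, the nocturnal tachycardia event; the systemic arrhythmia crisis is not among them.

No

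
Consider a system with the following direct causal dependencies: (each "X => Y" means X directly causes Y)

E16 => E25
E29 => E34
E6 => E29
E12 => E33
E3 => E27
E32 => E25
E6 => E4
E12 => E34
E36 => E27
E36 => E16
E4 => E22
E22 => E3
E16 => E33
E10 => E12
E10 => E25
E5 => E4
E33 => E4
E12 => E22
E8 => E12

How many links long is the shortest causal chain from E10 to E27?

4

Shortest chain: E10 → E12 → E22 → E3 → E27.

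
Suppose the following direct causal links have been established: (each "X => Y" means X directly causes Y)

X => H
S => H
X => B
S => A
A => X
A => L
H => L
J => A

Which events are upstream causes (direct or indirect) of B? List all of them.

Immediate cause of B: X.
Further upstream: S, A, J.

A, J, S, X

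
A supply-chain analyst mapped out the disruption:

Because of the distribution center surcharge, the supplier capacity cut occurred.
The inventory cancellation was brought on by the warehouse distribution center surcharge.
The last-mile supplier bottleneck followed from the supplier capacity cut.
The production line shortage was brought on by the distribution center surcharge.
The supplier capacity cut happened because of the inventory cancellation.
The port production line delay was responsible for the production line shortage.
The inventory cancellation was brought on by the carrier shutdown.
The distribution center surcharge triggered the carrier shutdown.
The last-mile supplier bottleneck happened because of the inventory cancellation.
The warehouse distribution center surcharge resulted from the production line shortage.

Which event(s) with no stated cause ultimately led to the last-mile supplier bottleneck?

Tracing upstream from the last-mile supplier bottleneck: the last-mile supplier bottleneck ← the supplier capacity cut ← the distribution center surcharge.
A separate upstream branch: the last-mile supplier bottleneck ← the inventory cancellation ← the warehouse distribution center surcharge ← the production line shortage ← the port production line delay.
Each of those chain origins has no stated cause.

the distribution center surcharge, the port production line delay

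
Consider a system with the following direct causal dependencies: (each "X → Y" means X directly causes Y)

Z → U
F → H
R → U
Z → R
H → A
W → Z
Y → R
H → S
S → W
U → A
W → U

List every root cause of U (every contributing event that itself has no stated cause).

F, Y

Tracing upstream from U: U ← W ← S ← H ← F.
A separate upstream branch: U ← R ← Y.
Each of those chain origins has no stated cause.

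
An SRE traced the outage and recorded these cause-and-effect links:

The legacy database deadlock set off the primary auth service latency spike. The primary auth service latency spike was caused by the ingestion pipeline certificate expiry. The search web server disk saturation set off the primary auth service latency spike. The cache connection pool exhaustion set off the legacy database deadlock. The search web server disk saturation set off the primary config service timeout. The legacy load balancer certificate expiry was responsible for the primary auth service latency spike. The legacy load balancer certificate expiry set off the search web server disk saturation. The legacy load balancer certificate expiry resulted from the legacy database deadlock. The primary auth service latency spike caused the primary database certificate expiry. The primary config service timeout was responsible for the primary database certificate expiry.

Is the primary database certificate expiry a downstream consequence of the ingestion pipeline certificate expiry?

There is a causal chain: the ingestion pipeline certificate expiry → the primary auth service latency spike → the primary database certificate expiry.

Yes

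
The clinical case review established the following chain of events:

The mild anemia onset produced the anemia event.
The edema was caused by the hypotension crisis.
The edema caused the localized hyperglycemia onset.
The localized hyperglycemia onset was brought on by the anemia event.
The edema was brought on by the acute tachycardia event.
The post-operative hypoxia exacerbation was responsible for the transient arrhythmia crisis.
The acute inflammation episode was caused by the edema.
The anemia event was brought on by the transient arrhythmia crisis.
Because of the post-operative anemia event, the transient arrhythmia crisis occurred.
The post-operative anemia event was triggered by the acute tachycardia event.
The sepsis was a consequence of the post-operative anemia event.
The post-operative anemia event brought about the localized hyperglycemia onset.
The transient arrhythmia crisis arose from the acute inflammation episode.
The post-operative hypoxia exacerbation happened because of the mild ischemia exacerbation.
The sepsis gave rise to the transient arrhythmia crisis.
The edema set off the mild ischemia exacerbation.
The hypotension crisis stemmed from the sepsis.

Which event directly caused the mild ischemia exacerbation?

the edema

Upstream contributors include the acute tachycardia event, the post-operative anemia event, the sepsis, the hypotension crisis, but only the edema feeds directly into the mild ischemia exacerbation.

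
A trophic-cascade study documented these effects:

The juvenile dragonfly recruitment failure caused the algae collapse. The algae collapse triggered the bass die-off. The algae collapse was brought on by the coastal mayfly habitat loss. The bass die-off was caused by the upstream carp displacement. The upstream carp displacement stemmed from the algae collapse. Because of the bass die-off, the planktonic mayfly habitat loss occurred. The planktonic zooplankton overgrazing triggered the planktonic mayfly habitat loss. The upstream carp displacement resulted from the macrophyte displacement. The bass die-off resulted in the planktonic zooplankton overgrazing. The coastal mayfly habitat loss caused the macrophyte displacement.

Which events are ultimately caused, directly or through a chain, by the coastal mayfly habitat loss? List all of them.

the algae collapse, the bass die-off, the macrophyte displacement, the planktonic mayfly habitat loss, the planktonic zooplankton overgrazing, the upstream carp displacement

Direct effects: the algae collapse, the macrophyte displacement.
2 steps out: the upstream carp displacement, the bass die-off.
3 steps out: the planktonic zooplankton overgrazing, the planktonic mayfly habitat loss.
Not reachable from it: the juvenile dragonfly recruitment failure.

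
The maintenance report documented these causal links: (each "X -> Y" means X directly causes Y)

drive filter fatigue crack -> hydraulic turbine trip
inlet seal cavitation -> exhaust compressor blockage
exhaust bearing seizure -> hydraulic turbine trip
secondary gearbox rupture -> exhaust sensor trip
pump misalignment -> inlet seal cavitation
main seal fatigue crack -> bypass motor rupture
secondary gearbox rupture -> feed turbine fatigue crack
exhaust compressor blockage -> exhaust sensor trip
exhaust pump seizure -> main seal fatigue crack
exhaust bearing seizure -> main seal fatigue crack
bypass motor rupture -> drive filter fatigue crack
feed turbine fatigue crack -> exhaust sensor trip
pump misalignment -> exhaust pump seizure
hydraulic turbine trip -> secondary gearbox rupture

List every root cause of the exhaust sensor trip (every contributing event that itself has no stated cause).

the exhaust bearing seizure, the pump misalignment

Tracing upstream from the exhaust sensor trip: the exhaust sensor trip ← the secondary gearbox rupture ← the hydraulic turbine trip ← the exhaust bearing seizure.
A separate upstream branch: the exhaust sensor trip ← the exhaust compressor blockage ← the inlet seal cavitation ← the pump misalignment.
Each of those chain origins has no stated cause.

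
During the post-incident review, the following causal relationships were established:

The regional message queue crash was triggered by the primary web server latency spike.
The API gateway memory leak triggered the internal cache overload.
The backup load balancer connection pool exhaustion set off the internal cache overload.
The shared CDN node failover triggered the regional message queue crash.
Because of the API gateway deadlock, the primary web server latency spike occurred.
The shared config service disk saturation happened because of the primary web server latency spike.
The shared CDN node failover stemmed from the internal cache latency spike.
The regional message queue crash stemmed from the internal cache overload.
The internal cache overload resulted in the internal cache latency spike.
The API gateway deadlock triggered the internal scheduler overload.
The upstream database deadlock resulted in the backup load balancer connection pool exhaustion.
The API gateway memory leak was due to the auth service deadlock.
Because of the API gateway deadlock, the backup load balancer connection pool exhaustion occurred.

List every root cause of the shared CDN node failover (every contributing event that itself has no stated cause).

Tracing upstream from the shared CDN node failover: the shared CDN node failover ← the internal cache latency spike ← the internal cache overload ← the backup load balancer connection pool exhaustion ← the API gateway deadlock.
A separate upstream branch: the shared CDN node failover ← the internal cache latency spike ← the internal cache overload ← the API gateway memory leak ← the auth service deadlock.
A separate upstream branch: the shared CDN node failover ← the internal cache latency spike ← the internal cache overload ← the backup load balancer connection pool exhaustion ← the upstream database deadlock.
Each of those chain origins has no stated cause.

the API gateway deadlock, the auth service deadlock, the upstream database deadlock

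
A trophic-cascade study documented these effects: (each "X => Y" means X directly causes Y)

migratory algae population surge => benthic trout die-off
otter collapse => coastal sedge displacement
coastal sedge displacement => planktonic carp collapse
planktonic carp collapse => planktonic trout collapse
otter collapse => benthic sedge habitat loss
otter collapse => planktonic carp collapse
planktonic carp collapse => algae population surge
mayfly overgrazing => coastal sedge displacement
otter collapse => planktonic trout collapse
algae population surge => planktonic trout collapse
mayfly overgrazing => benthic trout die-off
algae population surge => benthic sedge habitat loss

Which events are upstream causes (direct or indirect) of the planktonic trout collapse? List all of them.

Immediate causes of the planktonic trout collapse: the otter collapse, the planktonic carp collapse, the algae population surge.
Further upstream: the mayfly overgrazing, the coastal sedge displacement.

the algae population surge, the coastal sedge displacement, the mayfly overgrazing, the otter collapse, the planktonic carp collapse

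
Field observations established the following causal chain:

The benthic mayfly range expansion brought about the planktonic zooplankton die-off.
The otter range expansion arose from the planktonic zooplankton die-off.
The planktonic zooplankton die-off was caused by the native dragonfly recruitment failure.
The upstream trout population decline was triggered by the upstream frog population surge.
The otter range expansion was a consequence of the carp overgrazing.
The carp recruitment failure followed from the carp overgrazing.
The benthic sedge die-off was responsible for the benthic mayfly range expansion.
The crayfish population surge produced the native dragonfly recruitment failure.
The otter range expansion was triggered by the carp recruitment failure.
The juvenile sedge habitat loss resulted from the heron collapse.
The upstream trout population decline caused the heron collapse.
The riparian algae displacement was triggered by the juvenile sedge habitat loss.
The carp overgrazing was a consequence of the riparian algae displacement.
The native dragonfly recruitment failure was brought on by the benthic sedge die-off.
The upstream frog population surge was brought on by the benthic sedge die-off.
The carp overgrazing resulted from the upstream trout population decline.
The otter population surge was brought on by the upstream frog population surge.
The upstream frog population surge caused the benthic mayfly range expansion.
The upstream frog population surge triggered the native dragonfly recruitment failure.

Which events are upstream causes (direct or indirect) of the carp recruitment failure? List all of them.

the benthic sedge die-off, the carp overgrazing, the heron collapse, the juvenile sedge habitat loss, the riparian algae displacement, the upstream frog population surge, the upstream trout population decline

Immediate cause of the carp recruitment failure: the carp overgrazing.
Further upstream: the benthic sedge die-off, the upstream frog population surge, the upstream trout population decline, the heron collapse, the juvenile sedge habitat loss, the riparian algae displacement.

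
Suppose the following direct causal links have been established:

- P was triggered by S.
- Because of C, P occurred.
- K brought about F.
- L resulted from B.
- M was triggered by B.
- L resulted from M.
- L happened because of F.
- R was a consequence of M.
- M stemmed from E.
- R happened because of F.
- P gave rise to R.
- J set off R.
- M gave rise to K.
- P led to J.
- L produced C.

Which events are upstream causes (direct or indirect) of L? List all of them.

Immediate causes of L: B, M, F.
Further upstream: E, K.

B, E, F, K, M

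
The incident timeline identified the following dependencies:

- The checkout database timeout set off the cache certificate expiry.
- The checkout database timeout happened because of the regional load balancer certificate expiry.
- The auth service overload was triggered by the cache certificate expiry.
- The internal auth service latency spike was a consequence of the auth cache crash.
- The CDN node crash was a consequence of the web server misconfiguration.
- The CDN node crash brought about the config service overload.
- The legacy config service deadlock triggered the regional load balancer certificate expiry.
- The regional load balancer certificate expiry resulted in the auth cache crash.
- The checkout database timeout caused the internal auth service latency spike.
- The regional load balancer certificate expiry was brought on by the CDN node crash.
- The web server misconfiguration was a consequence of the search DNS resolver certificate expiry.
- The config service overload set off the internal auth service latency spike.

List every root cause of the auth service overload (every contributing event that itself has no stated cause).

the legacy config service deadlock, the search DNS resolver certificate expiry

Tracing upstream from the auth service overload: the auth service overload ← the cache certificate expiry ← the checkout database timeout ← the regional load balancer certificate expiry ← the CDN node crash ← the web server misconfiguration ← the search DNS resolver certificate expiry.
A separate upstream branch: the auth service overload ← the cache certificate expiry ← the checkout database timeout ← the regional load balancer certificate expiry ← the legacy config service deadlock.
Each of those chain origins has no stated cause.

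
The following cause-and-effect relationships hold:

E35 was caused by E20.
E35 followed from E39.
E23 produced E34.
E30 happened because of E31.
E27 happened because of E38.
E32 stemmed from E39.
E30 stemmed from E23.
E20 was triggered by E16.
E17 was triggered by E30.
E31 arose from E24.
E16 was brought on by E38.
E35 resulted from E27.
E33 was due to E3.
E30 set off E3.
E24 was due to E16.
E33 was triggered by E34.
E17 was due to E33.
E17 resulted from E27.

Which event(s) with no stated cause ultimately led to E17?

Tracing upstream from E17: E17 ← E27 ← E38.
A separate upstream branch: E17 ← E30 ← E23.
Each of those chain origins has no stated cause.

E23, E38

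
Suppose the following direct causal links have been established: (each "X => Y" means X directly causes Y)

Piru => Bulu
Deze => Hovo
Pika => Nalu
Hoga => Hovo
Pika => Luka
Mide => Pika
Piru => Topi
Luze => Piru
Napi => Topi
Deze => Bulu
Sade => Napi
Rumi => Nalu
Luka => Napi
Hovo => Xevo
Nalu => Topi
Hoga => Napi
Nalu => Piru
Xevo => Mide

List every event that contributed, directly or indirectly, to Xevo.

Immediate cause of Xevo: Hovo.
Further upstream: Hoga, Deze.

Deze, Hoga, Hovo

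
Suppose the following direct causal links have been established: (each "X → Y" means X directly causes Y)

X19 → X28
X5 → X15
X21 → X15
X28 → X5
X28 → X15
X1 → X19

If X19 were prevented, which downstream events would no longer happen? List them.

X28, X5

Downstream of X19: X28, X5, X15.
Of those, still caused via another path: X15.
The remainder have no surviving cause.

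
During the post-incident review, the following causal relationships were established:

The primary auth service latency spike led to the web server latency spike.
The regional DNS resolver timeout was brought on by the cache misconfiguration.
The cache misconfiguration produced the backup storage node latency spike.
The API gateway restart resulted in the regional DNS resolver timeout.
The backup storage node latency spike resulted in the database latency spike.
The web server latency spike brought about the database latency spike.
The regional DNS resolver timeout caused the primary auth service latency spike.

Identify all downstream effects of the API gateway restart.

the database latency spike, the primary auth service latency spike, the regional DNS resolver timeout, the web server latency spike

Direct effects: the regional DNS resolver timeout.
2 steps out: the primary auth service latency spike.
3 steps out: the web server latency spike.
4 steps out: the database latency spike.
Not reachable from it: the cache misconfiguration, the backup storage node latency spike.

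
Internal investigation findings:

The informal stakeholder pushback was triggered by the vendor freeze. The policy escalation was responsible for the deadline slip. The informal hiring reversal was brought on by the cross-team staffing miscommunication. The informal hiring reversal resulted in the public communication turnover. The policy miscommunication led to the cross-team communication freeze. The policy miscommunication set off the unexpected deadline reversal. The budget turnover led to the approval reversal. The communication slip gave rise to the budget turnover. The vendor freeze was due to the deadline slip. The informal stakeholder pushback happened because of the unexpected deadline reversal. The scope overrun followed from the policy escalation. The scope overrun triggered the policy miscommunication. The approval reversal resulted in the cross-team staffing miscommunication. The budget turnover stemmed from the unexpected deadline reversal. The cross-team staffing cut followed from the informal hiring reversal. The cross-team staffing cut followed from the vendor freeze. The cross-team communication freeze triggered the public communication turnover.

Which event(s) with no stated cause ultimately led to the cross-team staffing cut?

the communication slip, the policy escalation

Tracing upstream from the cross-team staffing cut: the cross-team staffing cut ← the vendor freeze ← the deadline slip ← the policy escalation.
A separate upstream branch: the cross-team staffing cut ← the informal hiring reversal ← the cross-team staffing miscommunication ← the approval reversal ← the budget turnover ← the communication slip.
Each of those chain origins has no stated cause.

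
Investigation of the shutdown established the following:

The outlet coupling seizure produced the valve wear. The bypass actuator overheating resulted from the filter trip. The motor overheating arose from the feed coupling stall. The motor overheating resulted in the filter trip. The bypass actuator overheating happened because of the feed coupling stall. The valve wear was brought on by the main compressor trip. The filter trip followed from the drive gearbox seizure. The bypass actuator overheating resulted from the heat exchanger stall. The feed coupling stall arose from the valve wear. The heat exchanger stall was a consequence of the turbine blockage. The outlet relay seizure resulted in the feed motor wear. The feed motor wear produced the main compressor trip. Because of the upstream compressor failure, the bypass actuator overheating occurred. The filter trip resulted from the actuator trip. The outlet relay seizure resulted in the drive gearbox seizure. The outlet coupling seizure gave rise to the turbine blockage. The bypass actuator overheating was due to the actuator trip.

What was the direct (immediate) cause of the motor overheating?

the feed coupling stall

Upstream contributors include the outlet relay seizure, the feed motor wear, the outlet coupling seizure, the main compressor trip, the valve wear, but only the feed coupling stall feeds directly into the motor overheating.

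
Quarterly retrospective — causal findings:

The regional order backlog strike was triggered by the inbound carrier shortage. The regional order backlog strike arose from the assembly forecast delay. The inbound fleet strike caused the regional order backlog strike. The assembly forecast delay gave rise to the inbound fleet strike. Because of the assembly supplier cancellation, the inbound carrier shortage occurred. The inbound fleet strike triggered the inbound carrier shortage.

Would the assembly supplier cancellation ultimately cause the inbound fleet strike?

The assembly supplier cancellation leads to the inbound carrier shortage, the regional order backlog strike; the inbound fleet strike is not among them.

No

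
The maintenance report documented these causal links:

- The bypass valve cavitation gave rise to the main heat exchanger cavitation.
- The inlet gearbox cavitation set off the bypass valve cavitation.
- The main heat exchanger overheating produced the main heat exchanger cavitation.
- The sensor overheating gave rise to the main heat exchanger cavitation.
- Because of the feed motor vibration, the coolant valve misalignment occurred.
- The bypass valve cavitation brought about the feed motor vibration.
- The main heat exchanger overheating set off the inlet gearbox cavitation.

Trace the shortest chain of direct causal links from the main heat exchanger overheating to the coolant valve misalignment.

the main heat exchanger overheating → the inlet gearbox cavitation
the inlet gearbox cavitation → the bypass valve cavitation
the bypass valve cavitation → the feed motor vibration
the feed motor vibration → the coolant valve misalignment
Length: 4 steps.

the main heat exchanger overheating → the inlet gearbox cavitation → the bypass valve cavitation → the feed motor vibration → the coolant valve misalignment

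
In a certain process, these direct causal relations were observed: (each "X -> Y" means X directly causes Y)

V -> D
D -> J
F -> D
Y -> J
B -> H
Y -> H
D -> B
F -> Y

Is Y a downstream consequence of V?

No

V leads to D, B, J, H; Y is not among them.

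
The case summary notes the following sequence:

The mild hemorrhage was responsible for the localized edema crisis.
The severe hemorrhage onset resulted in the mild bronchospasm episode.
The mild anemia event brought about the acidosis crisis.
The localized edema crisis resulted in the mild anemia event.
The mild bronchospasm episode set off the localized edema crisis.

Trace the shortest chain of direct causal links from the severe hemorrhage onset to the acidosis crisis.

the severe hemorrhage onset → the mild bronchospasm episode
the mild bronchospasm episode → the localized edema crisis
the localized edema crisis → the mild anemia event
the mild anemia event → the acidosis crisis
Length: 4 steps.

the severe hemorrhage onset → the mild bronchospasm episode → the localized edema crisis → the mild anemia event → the acidosis crisis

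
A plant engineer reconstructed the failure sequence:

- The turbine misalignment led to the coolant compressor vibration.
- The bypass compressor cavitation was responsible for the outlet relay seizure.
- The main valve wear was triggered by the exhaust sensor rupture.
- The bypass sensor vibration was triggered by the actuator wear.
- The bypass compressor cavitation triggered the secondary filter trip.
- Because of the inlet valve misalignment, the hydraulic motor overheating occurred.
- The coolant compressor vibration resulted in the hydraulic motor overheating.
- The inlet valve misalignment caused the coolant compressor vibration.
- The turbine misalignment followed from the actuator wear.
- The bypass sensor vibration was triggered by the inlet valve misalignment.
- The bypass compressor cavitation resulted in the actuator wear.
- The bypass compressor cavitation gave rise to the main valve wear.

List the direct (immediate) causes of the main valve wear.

the bypass compressor cavitation, the exhaust sensor rupture

the bypass compressor cavitation, the exhaust sensor rupture → the main valve wear with nothing further upstream stated.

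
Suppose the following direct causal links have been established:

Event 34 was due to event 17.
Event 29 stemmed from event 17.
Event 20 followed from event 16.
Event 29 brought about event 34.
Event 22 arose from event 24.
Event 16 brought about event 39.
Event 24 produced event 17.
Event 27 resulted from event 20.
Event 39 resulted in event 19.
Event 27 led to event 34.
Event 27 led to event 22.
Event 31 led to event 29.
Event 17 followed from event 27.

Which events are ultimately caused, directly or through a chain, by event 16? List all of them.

event 17, event 19, event 20, event 22, event 27, event 29, event 34, event 39

Direct effects: event 39, event 20.
2 steps out: event 19, event 27.
3 steps out: event 17, event 22, event 34.
4 steps out: event 29.
Not reachable from it: event 31, event 24.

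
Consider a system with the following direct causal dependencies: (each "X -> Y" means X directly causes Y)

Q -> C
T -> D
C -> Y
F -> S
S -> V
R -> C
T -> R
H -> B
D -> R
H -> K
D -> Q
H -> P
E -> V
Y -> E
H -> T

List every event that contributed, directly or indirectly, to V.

Immediate causes of V: E, S.
Further upstream: H, T, D, Q, R, C, Y, F.

C, D, E, F, H, Q, R, S, T, Y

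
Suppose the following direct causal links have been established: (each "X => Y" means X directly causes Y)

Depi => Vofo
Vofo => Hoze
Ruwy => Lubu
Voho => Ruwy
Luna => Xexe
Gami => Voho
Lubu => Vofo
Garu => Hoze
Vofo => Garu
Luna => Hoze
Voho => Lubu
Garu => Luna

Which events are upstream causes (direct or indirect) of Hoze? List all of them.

Depi, Gami, Garu, Lubu, Luna, Ruwy, Vofo, Voho

Immediate causes of Hoze: Vofo, Garu, Luna.
Further upstream: Gami, Voho, Ruwy, Lubu, Depi.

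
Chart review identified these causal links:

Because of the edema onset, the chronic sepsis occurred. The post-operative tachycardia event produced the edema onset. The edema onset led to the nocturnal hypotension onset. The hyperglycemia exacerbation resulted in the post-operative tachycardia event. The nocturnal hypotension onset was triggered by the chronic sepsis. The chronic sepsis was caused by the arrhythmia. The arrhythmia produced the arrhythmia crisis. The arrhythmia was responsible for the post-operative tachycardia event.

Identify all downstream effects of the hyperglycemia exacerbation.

the chronic sepsis, the edema onset, the nocturnal hypotension onset, the post-operative tachycardia event

Direct effects: the post-operative tachycardia event.
2 steps out: the edema onset.
3 steps out: the chronic sepsis, the nocturnal hypotension onset.
Not reachable from it: the arrhythmia, the arrhythmia crisis.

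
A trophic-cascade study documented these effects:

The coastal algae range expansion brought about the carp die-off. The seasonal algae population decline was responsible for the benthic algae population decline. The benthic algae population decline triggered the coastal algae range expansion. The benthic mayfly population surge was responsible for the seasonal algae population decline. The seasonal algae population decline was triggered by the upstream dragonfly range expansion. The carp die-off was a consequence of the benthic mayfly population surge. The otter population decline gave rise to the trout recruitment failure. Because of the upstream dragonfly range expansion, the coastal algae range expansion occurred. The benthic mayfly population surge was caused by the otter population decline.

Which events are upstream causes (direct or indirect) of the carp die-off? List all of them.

Immediate causes of the carp die-off: the benthic mayfly population surge, the coastal algae range expansion.
Further upstream: the otter population decline, the upstream dragonfly range expansion, the seasonal algae population decline, the benthic algae population decline.

the benthic algae population decline, the benthic mayfly population surge, the coastal algae range expansion, the otter population decline, the seasonal algae population decline, the upstream dragonfly range expansion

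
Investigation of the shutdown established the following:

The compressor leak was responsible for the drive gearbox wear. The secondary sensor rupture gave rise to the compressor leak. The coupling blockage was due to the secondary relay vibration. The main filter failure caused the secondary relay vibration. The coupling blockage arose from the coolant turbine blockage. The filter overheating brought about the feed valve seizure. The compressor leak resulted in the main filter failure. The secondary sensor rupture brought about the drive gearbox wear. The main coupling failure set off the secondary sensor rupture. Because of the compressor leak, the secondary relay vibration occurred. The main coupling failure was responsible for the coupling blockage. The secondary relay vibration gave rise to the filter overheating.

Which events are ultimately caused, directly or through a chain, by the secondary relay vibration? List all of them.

Direct effects: the filter overheating, the coupling blockage.
2 steps out: the feed valve seizure.
Not reachable from it: the main coupling failure, the secondary sensor rupture, the compressor leak, the main filter failure, the drive gearbox wear, the coolant turbine blockage.

the coupling blockage, the feed valve seizure, the filter overheating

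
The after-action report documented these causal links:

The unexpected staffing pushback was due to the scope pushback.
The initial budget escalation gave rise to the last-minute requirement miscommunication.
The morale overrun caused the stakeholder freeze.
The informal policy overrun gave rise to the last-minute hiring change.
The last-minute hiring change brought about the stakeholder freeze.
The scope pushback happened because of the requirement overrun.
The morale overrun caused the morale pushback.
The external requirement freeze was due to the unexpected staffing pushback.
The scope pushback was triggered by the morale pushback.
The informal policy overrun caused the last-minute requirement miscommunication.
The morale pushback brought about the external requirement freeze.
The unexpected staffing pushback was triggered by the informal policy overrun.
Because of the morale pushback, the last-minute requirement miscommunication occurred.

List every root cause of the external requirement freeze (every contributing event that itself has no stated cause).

Tracing upstream from the external requirement freeze: the external requirement freeze ← the unexpected staffing pushback ← the scope pushback ← the requirement overrun.
A separate upstream branch: the external requirement freeze ← the unexpected staffing pushback ← the informal policy overrun.
A separate upstream branch: the external requirement freeze ← the morale pushback ← the morale overrun.
Each of those chain origins has no stated cause.

the informal policy overrun, the morale overrun, the requirement overrun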